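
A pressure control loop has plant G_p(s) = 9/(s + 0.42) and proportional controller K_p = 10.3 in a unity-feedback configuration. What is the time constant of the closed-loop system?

τ = 0.0107 s

Closed-loop transfer function: T(s) = K_p·G_p(s)/(1 + K_p·G_p(s)) = 92.7/(s + 0.42 + 92.7) = 92.7/(s + 93.12).
Time constant τ = 1/93.12 = 0.0107 s.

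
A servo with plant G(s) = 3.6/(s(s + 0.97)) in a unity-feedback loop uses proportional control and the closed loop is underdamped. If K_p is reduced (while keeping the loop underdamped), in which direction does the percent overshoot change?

ζ = 0.97/(2√(3.6K_p)) rises as K_p falls; higher damping means less overshoot.

decrease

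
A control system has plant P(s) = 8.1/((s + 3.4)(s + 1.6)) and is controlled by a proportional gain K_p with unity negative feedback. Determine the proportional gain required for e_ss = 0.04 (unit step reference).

K_p = 16.1

The loop is type 0, so e_ss(step) = 1/(1 + K_pos) with K_pos = K_p·P(0).
P(0) = 1.489. Require 1/(1 + K_p·1.489) = 0.04, so 1 + 1.489·K_p = 25.
K_p = (25 − 1)/1.489 = 16.1.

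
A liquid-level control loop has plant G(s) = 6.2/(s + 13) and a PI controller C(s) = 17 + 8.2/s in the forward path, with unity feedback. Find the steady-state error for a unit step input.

0

The open loop C(s)G(s) has a pole at the origin (type 1), so the static position error constant is infinite and e_ss = 1/(1+∞) = 0.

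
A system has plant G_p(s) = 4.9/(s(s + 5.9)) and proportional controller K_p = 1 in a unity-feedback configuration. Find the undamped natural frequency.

The closed-loop denominator is s(s+5.9) + 1·4.9 = s² + 5.9s + 4.9.
Matching s² + 2ζω_n s + ω_n²: ω_n = √4.9 = 2.214 rad/s and 2ζω_n = 5.9, so ζ = 5.9/(2·2.214) = 1.33.

ω_n = 2.21 rad/s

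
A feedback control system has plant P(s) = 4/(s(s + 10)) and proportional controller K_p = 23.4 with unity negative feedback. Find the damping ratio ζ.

ζ = 0.517

The closed-loop denominator is s(s+10) + 23.4·4 = s² + 10s + 93.6.
So ω_n² = 93.6 ⇒ ω_n = 9.675 rad/s, and ζ = 10/(2ω_n) = 0.517.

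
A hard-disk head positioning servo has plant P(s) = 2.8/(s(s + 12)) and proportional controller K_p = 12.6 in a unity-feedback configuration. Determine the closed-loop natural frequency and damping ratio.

ω_n = 5.94 rad/s, ζ = 1.01

With unity feedback the closed-loop characteristic equation is s² + 12s + 12.6·2.8 = s² + 12s + 35.28 = 0.
Matching s² + 2ζω_n s + ω_n²: ω_n = √35.28 = 5.94 rad/s and 2ζω_n = 12, so ζ = 12/(2·5.94) = 1.01.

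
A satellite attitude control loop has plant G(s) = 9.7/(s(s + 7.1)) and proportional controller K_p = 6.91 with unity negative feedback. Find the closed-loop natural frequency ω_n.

ω_n = 8.19 rad/s

The closed-loop denominator is s(s+7.1) + 6.91·9.7 = s² + 7.1s + 67.03.
So ω_n² = 67.03 ⇒ ω_n = 8.187 rad/s, and ζ = 7.1/(2ω_n) = 0.434.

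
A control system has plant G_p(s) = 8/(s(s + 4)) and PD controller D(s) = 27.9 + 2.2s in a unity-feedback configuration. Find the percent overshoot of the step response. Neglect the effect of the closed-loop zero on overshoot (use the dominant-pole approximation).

3.74%

Forward path: (27.9 + 2.2s)·8/(s(s+4)). The closed-loop characteristic equation is s² + (4 + 8·2.2)s + 8·27.9 = 0.
That is s² + 21.6s + 223.2 = 0, so ω_n = 14.94 rad/s and ζ = 21.6/(2·14.94) = 0.7229.
%OS = 100·exp(−πζ/√(1−ζ²)) = 3.74%.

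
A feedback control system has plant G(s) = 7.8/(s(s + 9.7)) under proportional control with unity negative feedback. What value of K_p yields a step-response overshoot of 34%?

From %OS = 100·exp(−πζ/√(1−ζ²)) = 34%, ζ = −ln(0.34)/√(π²+ln²(0.34)) = 0.3248.
Characteristic equation s² + 9.7s + 7.8K_p = 0 gives ζ = 9.7/(2√(7.8K_p)).
Setting ζ = 0.3248: √(7.8K_p) = 9.7/(2·0.3248) = 14.93, so K_p = 223/7.8 = 28.6.

K_p = 28.6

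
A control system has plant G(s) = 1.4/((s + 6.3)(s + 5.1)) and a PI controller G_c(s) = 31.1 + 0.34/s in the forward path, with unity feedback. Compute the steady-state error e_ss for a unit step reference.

0

The open loop G_c(s)G(s) has a pole at the origin (type 1), so the static position error constant is infinite and e_ss = 1/(1+∞) = 0.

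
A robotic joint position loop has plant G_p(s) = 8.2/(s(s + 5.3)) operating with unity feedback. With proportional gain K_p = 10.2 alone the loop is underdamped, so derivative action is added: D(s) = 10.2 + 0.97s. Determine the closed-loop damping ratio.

ζ = 0.725

Forward path: (10.2 + 0.97s)·8.2/(s(s+5.3)). The closed-loop characteristic equation is s² + (5.3 + 8.2·0.97)s + 8.2·10.2 = 0.
That is s² + 13.25s + 83.64 = 0, so ω_n = 9.145 rad/s and ζ = 13.25/(2·9.145) = 0.7246.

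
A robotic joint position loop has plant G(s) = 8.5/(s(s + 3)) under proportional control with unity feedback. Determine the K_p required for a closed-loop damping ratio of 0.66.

K_p = 0.608

Closed-loop characteristic equation: s² + 3s + K_p·8.5 = 0.
So ω_n = √(8.5K_p) and 2ζω_n = 3, giving ζ = 3/(2√(8.5K_p)).
Setting ζ = 0.66: √(8.5K_p) = 3/(2·0.66) = 2.273, so K_p = 5.165/8.5 = 0.608.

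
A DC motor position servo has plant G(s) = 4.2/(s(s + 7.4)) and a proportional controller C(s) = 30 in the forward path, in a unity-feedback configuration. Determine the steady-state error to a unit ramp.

The loop has one pole at the origin (type 1). Velocity error constant K_v = lim_{s→0} s·C(s)G(s) = 30·4.2/7.4 = 17.03.
Steady-state error to a unit ramp: e_ss = 1/K_v = 0.0587.

0.0587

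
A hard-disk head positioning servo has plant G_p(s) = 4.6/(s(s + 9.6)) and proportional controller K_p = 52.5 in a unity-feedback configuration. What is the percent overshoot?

Closed-loop characteristic equation: s² + 9.6s + 241.5 = 0, so ω_n = 15.54 rad/s and ζ = 9.6/(2·15.54) = 0.3089.
%OS = 100·exp(−πζ/√(1−ζ²)) = 100·exp(−π·0.3089/√0.9046) = 36.1%.

36.1%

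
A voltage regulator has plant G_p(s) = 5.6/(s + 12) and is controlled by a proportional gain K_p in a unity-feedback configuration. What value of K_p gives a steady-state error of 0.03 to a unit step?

Steady-state error for a unit step on this type-0 loop is 1/(1 + K_p·G_p(0)).
G_p(0) = 0.4667. Require 1/(1 + K_p·0.4667) = 0.03, so 1 + 0.4667·K_p = 33.33.
K_p = (33.33 − 1)/0.4667 = 69.3.

K_p = 69.3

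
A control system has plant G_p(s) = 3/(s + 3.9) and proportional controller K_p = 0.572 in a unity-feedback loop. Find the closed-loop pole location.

Closed-loop transfer function: T(s) = K_p·G_p(s)/(1 + K_p·G_p(s)) = 1.716/(s + 3.9 + 1.716) = 1.716/(s + 5.616).
The closed-loop pole is at s = −5.616.

s = -5.616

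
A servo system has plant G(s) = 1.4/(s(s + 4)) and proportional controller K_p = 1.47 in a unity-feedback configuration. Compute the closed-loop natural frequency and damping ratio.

ω_n = 1.43 rad/s, ζ = 1.39

With unity feedback the closed-loop characteristic equation is s² + 4s + 1.47·1.4 = s² + 4s + 2.058 = 0.
So ω_n² = 2.058 ⇒ ω_n = 1.435 rad/s, and ζ = 4/(2ω_n) = 1.39.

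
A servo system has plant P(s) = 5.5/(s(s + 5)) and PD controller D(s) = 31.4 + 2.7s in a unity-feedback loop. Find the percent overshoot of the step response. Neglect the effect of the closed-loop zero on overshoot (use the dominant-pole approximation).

2.68%

Forward path: (31.4 + 2.7s)·5.5/(s(s+5)). The closed-loop characteristic equation is s² + (5 + 5.5·2.7)s + 5.5·31.4 = 0.
That is s² + 19.85s + 172.7 = 0, so ω_n = 13.14 rad/s and ζ = 19.85/(2·13.14) = 0.7552.
%OS = 100·exp(−πζ/√(1−ζ²)) = 2.68%.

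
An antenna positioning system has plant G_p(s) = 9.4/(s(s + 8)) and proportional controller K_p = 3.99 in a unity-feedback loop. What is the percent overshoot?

Closed-loop characteristic equation: s² + 8s + 37.51 = 0, so ω_n = 6.124 rad/s and ζ = 8/(2·6.124) = 0.6531.
%OS = 100·exp(−πζ/√(1−ζ²)) = 100·exp(−π·0.6531/√0.5734) = 6.66%.

6.66%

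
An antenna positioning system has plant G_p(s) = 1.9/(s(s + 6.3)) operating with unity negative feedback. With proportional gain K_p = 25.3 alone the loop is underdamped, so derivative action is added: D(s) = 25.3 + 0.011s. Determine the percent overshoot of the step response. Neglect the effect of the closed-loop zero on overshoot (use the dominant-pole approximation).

Forward path: (25.3 + 0.011s)·1.9/(s(s+6.3)). The closed-loop characteristic equation is s² + (6.3 + 1.9·0.011)s + 1.9·25.3 = 0.
That is s² + 6.321s + 48.07 = 0, so ω_n = 6.933 rad/s and ζ = 6.321/(2·6.933) = 0.4558.
%OS = 100·exp(−πζ/√(1−ζ²)) = 20%.

20%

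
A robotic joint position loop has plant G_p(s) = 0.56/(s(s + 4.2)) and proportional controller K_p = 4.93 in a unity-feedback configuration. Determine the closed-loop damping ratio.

ζ = 1.26

1 + K_p·G_p(s) = 0 gives s² + 4.2s + 2.761 = 0.
So ω_n² = 2.761 ⇒ ω_n = 1.662 rad/s, and ζ = 4.2/(2ω_n) = 1.26.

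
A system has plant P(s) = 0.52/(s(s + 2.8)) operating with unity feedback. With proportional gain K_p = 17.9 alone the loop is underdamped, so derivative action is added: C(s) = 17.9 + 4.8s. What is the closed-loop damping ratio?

Forward path: (17.9 + 4.8s)·0.52/(s(s+2.8)). The closed-loop characteristic equation is s² + (2.8 + 0.52·4.8)s + 0.52·17.9 = 0.
That is s² + 5.296s + 9.308 = 0, so ω_n = 3.051 rad/s and ζ = 5.296/(2·3.051) = 0.8679.

ζ = 0.868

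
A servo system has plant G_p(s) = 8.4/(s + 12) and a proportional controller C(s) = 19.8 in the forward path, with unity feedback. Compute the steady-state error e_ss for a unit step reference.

0.0673

The loop is type 0. Static position error constant K_pos = C(0)·G_p(0) = 19.8·0.7 = 13.86.
Steady-state error to a unit step: e_ss = 1/(1+K_pos) = 1/14.86 = 0.0673.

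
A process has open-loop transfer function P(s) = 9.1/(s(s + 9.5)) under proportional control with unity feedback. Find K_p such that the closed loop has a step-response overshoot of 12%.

K_p = 7.92

From %OS = 100·exp(−πζ/√(1−ζ²)) = 12%, ζ = −ln(0.12)/√(π²+ln²(0.12)) = 0.5594.
Characteristic equation s² + 9.5s + 9.1K_p = 0 gives ζ = 9.5/(2√(9.1K_p)).
Setting ζ = 0.5594: √(9.1K_p) = 9.5/(2·0.5594) = 8.491, so K_p = 72.1/9.1 = 7.92.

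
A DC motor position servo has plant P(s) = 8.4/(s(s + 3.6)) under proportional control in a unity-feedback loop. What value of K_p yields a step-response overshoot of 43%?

From %OS = 100·exp(−πζ/√(1−ζ²)) = 43%, ζ = −ln(0.43)/√(π²+ln²(0.43)) = 0.2594.
Characteristic equation s² + 3.6s + 8.4K_p = 0 gives ζ = 3.6/(2√(8.4K_p)).
Setting ζ = 0.2594: √(8.4K_p) = 3.6/(2·0.2594) = 6.938, so K_p = 48.13/8.4 = 5.73.

K_p = 5.73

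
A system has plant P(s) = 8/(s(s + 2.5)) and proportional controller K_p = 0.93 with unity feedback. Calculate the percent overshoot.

19.8%

Closed-loop characteristic equation: s² + 2.5s + 7.44 = 0, so ω_n = 2.728 rad/s and ζ = 2.5/(2·2.728) = 0.4583.
%OS = 100·exp(−πζ/√(1−ζ²)) = 100·exp(−π·0.4583/√0.79) = 19.8%.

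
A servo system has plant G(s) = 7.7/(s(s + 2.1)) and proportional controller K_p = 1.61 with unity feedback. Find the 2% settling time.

T_s ≈ 3.81 s

The closed-loop denominator s² + 2.1s + 12.4 gives ω_n = √12.4 = 3.521 and ζ = 2.1/(2ω_n) = 0.2982.
2% settling time T_s ≈ 4/(ζω_n) = 4/1.05 = 3.81 s.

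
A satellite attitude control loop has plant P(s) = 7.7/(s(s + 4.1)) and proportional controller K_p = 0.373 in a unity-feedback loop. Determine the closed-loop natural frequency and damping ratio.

ω_n = 1.69 rad/s, ζ = 1.21

1 + K_p·P(s) = 0 gives s² + 4.1s + 2.872 = 0.
Matching s² + 2ζω_n s + ω_n²: ω_n = √2.872 = 1.695 rad/s and 2ζω_n = 4.1, so ζ = 4.1/(2·1.695) = 1.21.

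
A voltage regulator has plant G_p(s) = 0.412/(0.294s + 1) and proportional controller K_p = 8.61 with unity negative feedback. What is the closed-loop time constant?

Closed loop: T(s) = K_p·G_p/(1+K_p·G_p) = 3.547/(0.294s + 1 + 3.547), with pole at s = −(1 + 3.547)/0.294 = −15.47.
Closed-loop time constant τ = 1/15.47 = 0.0647 s.

τ = 0.0647 s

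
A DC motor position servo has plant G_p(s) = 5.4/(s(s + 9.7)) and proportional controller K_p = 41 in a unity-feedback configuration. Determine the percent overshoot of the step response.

33.9%

Closed-loop characteristic equation: s² + 9.7s + 221.4 = 0, so ω_n = 14.88 rad/s and ζ = 9.7/(2·14.88) = 0.326.
%OS = 100·exp(−πζ/√(1−ζ²)) = 100·exp(−π·0.326/√0.8938) = 33.9%.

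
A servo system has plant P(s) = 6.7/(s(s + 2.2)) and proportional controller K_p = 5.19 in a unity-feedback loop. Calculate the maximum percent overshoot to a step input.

From 1 + K_pP(s) = 0: s² + 2.2s + 34.77 = 0 ⇒ ω_n = 5.897, ζ = 0.1865.
%OS = 100·exp(−πζ/√(1−ζ²)) = 100·exp(−π·0.1865/√0.9652) = 55.1%.

55.1%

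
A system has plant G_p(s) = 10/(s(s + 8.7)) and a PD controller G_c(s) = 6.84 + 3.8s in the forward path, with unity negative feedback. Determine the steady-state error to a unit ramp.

The loop has one pole at the origin (type 1). Velocity error constant K_v = lim_{s→0} s·G_c(s)G_p(s) = 6.84·10/8.7 = 7.862.
Steady-state error to a unit ramp: e_ss = 1/K_v = 0.127.

0.127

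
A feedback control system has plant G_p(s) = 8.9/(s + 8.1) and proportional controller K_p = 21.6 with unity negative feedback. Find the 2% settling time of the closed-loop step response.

Closed-loop transfer function: T(s) = K_p·G_p(s)/(1 + K_p·G_p(s)) = 192.2/(s + 8.1 + 192.2) = 192.2/(s + 200.3).
Time constant τ = 1/200.3 = 0.004992 s, so the 2% settling time is about 4τ = 0.02 s.

T_s ≈ 0.02 s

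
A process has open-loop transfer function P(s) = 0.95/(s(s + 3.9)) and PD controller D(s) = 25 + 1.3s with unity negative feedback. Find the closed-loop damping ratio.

Forward path: (25 + 1.3s)·0.95/(s(s+3.9)). The closed-loop characteristic equation is s² + (3.9 + 0.95·1.3)s + 0.95·25 = 0.
That is s² + 5.135s + 23.75 = 0, so ω_n = 4.873 rad/s and ζ = 5.135/(2·4.873) = 0.5268.

ζ = 0.527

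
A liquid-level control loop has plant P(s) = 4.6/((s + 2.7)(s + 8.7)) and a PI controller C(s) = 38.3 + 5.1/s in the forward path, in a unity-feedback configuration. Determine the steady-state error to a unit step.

The open loop C(s)P(s) has a pole at the origin (type 1), so the static position error constant is infinite and e_ss = 1/(1+∞) = 0.

0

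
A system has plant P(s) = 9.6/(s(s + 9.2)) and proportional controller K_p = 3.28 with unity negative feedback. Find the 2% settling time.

The closed-loop denominator s² + 9.2s + 31.49 gives ω_n = √31.49 = 5.611 and ζ = 9.2/(2ω_n) = 0.8198.
2% settling time T_s ≈ 4/(ζω_n) = 4/4.6 = 0.87 s.

T_s ≈ 0.87 s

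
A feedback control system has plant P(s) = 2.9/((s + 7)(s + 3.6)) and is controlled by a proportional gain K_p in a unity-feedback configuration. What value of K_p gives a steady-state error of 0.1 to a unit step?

K_p = 78.2

The loop is type 0, so e_ss(step) = 1/(1 + K_pos) with K_pos = K_p·P(0).
P(0) = 0.1151. Require 1/(1 + K_p·0.1151) = 0.1, so 1 + 0.1151·K_p = 10.
K_p = (10 − 1)/0.1151 = 78.2.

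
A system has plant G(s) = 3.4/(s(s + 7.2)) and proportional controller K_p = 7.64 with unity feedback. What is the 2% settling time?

T_s ≈ 1.11 s

Closed-loop characteristic equation: s² + 7.2s + 25.98 = 0, so ω_n = 5.097 rad/s and ζ = 7.2/(2·5.097) = 0.7063.
2% settling time T_s ≈ 4/(ζω_n) = 4/3.6 = 1.11 s.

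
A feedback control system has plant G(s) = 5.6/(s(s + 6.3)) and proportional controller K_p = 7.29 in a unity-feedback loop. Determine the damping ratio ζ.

With unity feedback the closed-loop characteristic equation is s² + 6.3s + 7.29·5.6 = s² + 6.3s + 40.82 = 0.
Matching s² + 2ζω_n s + ω_n²: ω_n = √40.82 = 6.389 rad/s and 2ζω_n = 6.3, so ζ = 6.3/(2·6.389) = 0.493.

ζ = 0.493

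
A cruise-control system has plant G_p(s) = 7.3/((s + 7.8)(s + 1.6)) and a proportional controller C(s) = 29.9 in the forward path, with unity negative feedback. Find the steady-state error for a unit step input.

0.0541

The loop is type 0. Static position error constant K_pos = C(0)·G_p(0) = 29.9·0.5849 = 17.49.
Steady-state error to a unit step: e_ss = 1/(1+K_pos) = 1/18.49 = 0.0541.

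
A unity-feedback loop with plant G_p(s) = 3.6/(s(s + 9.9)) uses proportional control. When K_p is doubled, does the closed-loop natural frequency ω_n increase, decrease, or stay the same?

increase

ω_n = √(3.6·K_p), which grows with K_p.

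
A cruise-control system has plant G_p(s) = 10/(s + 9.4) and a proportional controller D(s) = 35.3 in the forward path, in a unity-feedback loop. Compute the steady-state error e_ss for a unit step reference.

0.0259

The loop is type 0. Static position error constant K_pos = D(0)·G_p(0) = 35.3·1.064 = 37.55.
Steady-state error to a unit step: e_ss = 1/(1+K_pos) = 1/38.55 = 0.0259.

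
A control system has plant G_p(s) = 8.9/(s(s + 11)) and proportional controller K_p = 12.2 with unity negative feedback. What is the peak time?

T_p = 0.355 s

From 1 + K_pG_p(s) = 0: s² + 11s + 108.6 = 0 ⇒ ω_n = 10.42, ζ = 0.5278.
Damped frequency ω_d = ω_n√(1−ζ²) = 8.85 rad/s, so peak time T_p = π/ω_d = 0.355 s.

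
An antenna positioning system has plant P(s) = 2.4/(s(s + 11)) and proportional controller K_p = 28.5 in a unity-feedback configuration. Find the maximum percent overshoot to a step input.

Closed-loop characteristic equation: s² + 11s + 68.4 = 0, so ω_n = 8.27 rad/s and ζ = 11/(2·8.27) = 0.665.
%OS = 100·exp(−πζ/√(1−ζ²)) = 100·exp(−π·0.665/√0.5577) = 6.1%.

6.1%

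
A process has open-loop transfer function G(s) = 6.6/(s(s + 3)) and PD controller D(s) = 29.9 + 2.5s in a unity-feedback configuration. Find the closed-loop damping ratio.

Forward path: (29.9 + 2.5s)·6.6/(s(s+3)). The closed-loop characteristic equation is s² + (3 + 6.6·2.5)s + 6.6·29.9 = 0.
That is s² + 19.5s + 197.3 = 0, so ω_n = 14.05 rad/s and ζ = 19.5/(2·14.05) = 0.6941.

ζ = 0.694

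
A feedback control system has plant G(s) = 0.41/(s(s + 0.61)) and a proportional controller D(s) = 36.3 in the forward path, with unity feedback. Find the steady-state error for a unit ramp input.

The loop has one pole at the origin (type 1). Velocity error constant K_v = lim_{s→0} s·D(s)G(s) = 36.3·0.41/0.61 = 24.4.
Steady-state error to a unit ramp: e_ss = 1/K_v = 0.041.

0.041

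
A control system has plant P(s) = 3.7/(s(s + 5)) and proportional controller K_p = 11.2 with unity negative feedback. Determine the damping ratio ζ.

ζ = 0.388

1 + K_p·P(s) = 0 gives s² + 5s + 41.44 = 0.
So ω_n² = 41.44 ⇒ ω_n = 6.437 rad/s, and ζ = 5/(2ω_n) = 0.388.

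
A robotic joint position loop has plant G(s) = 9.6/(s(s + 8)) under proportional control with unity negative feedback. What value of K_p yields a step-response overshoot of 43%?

K_p = 24.8

From %OS = 100·exp(−πζ/√(1−ζ²)) = 43%, ζ = −ln(0.43)/√(π²+ln²(0.43)) = 0.2594.
Characteristic equation s² + 8s + 9.6K_p = 0 gives ζ = 8/(2√(9.6K_p)).
Setting ζ = 0.2594: √(9.6K_p) = 8/(2·0.2594) = 15.42, so K_p = 237.7/9.6 = 24.8.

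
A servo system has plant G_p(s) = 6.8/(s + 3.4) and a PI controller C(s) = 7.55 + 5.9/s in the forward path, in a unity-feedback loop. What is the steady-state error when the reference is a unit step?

0

The open loop C(s)G_p(s) has a pole at the origin (type 1), so the static position error constant is infinite and e_ss = 1/(1+∞) = 0.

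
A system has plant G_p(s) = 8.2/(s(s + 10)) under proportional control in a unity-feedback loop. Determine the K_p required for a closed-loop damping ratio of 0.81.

Closed-loop characteristic equation: s² + 10s + K_p·8.2 = 0.
So ω_n = √(8.2K_p) and 2ζω_n = 10, giving ζ = 10/(2√(8.2K_p)).
Setting ζ = 0.81: √(8.2K_p) = 10/(2·0.81) = 6.173, so K_p = 38.1/8.2 = 4.65.

K_p = 4.65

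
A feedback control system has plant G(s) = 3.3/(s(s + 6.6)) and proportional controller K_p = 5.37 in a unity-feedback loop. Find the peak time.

T_p = 1.2 s

The closed-loop denominator s² + 6.6s + 17.72 gives ω_n = √17.72 = 4.21 and ζ = 6.6/(2ω_n) = 0.7839.
Damped frequency ω_d = ω_n√(1−ζ²) = 2.614 rad/s, so peak time T_p = π/ω_d = 1.2 s.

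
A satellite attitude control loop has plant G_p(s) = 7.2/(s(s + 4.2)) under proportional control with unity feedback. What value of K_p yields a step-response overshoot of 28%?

K_p = 4.34

From %OS = 100·exp(−πζ/√(1−ζ²)) = 28%, ζ = −ln(0.28)/√(π²+ln²(0.28)) = 0.3755.
Characteristic equation s² + 4.2s + 7.2K_p = 0 gives ζ = 4.2/(2√(7.2K_p)).
Setting ζ = 0.3755: √(7.2K_p) = 4.2/(2·0.3755) = 5.592, so K_p = 31.27/7.2 = 4.34.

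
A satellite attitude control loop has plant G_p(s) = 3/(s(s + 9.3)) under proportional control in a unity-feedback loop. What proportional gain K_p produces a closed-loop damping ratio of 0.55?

K_p = 23.8

Closed-loop characteristic equation: s² + 9.3s + K_p·3 = 0.
So ω_n = √(3K_p) and 2ζω_n = 9.3, giving ζ = 9.3/(2√(3K_p)).
Setting ζ = 0.55: √(3K_p) = 9.3/(2·0.55) = 8.455, so K_p = 71.48/3 = 23.8.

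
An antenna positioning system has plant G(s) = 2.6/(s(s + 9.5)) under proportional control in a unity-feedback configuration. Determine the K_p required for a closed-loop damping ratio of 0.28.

Closed-loop characteristic equation: s² + 9.5s + K_p·2.6 = 0.
So ω_n = √(2.6K_p) and 2ζω_n = 9.5, giving ζ = 9.5/(2√(2.6K_p)).
Setting ζ = 0.28: √(2.6K_p) = 9.5/(2·0.28) = 16.96, so K_p = 287.8/2.6 = 111.

K_p = 111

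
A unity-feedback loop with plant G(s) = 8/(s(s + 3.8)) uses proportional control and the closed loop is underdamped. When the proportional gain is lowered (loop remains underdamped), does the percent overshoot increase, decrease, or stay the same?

decrease

ζ = 3.8/(2√(8K_p)) rises as K_p falls; higher damping means less overshoot.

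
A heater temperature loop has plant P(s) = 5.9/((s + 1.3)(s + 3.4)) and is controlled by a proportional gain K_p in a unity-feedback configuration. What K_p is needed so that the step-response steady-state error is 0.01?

K_p = 74.2

For a type-0 loop with proportional control, e_ss = 1/(1 + K_p·P(0)).
P(0) = 1.335. Require 1/(1 + K_p·1.335) = 0.01, so 1 + 1.335·K_p = 100.
K_p = (100 − 1)/1.335 = 74.2.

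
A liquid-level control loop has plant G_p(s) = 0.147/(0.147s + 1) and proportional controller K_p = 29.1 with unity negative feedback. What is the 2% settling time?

Closed loop: T(s) = K_p·G_p/(1+K_p·G_p) = 4.278/(0.147s + 1 + 4.278), with pole at s = −(1 + 4.278)/0.147 = −35.9.
τ = 1/35.9 = 0.02785 s, so 2% settling time ≈ 4τ = 0.111 s.

T_s ≈ 0.111 s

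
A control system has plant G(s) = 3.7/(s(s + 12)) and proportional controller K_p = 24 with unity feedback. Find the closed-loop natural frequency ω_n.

1 + K_p·G(s) = 0 gives s² + 12s + 88.8 = 0.
So ω_n² = 88.8 ⇒ ω_n = 9.423 rad/s, and ζ = 12/(2ω_n) = 0.637.

ω_n = 9.42 rad/s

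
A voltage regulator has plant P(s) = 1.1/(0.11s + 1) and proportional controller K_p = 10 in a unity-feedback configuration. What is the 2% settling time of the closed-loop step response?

Closed loop: T(s) = K_p·P/(1+K_p·P) = 11/(0.11s + 1 + 11), with pole at s = −(1 + 11)/0.11 = −109.1.
τ = 1/109.1 = 0.009167 s, so 2% settling time ≈ 4τ = 0.0367 s.

T_s ≈ 0.0367 s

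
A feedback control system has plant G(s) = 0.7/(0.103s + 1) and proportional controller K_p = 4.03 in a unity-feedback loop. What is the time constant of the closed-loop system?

τ = 0.027 s

Closed loop: T(s) = K_p·G/(1+K_p·G) = 2.821/(0.103s + 1 + 2.821), with pole at s = −(1 + 2.821)/0.103 = −37.1.
Closed-loop time constant τ = 1/37.1 = 0.027 s.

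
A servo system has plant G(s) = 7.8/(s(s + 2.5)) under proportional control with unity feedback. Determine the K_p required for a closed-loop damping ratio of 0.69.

K_p = 0.421

Closed-loop characteristic equation: s² + 2.5s + K_p·7.8 = 0.
So ω_n = √(7.8K_p) and 2ζω_n = 2.5, giving ζ = 2.5/(2√(7.8K_p)).
Setting ζ = 0.69: √(7.8K_p) = 2.5/(2·0.69) = 1.812, so K_p = 3.282/7.8 = 0.421.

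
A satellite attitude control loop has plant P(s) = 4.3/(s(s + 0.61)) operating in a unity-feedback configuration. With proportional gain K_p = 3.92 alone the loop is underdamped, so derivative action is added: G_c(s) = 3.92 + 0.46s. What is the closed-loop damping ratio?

ζ = 0.315

Forward path: (3.92 + 0.46s)·4.3/(s(s+0.61)). The closed-loop characteristic equation is s² + (0.61 + 4.3·0.46)s + 4.3·3.92 = 0.
That is s² + 2.588s + 16.86 = 0, so ω_n = 4.106 rad/s and ζ = 2.588/(2·4.106) = 0.3152.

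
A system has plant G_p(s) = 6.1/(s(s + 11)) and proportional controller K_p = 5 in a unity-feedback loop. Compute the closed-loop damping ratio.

1 + K_p·G_p(s) = 0 gives s² + 11s + 30.5 = 0.
Matching s² + 2ζω_n s + ω_n²: ω_n = √30.5 = 5.523 rad/s and 2ζω_n = 11, so ζ = 11/(2·5.523) = 0.996.

ζ = 0.996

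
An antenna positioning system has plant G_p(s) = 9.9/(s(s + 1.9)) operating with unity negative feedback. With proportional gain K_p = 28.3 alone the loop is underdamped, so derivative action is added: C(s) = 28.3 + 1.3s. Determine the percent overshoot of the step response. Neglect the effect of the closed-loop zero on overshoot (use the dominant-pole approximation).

21.3%

Forward path: (28.3 + 1.3s)·9.9/(s(s+1.9)). The closed-loop characteristic equation is s² + (1.9 + 9.9·1.3)s + 9.9·28.3 = 0.
That is s² + 14.77s + 280.2 = 0, so ω_n = 16.74 rad/s and ζ = 14.77/(2·16.74) = 0.4412.
%OS = 100·exp(−πζ/√(1−ζ²)) = 21.3%.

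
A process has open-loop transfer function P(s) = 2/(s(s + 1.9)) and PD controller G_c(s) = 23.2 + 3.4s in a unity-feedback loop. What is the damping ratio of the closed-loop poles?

Forward path: (23.2 + 3.4s)·2/(s(s+1.9)). The closed-loop characteristic equation is s² + (1.9 + 2·3.4)s + 2·23.2 = 0.
That is s² + 8.7s + 46.4 = 0, so ω_n = 6.812 rad/s and ζ = 8.7/(2·6.812) = 0.6386.

ζ = 0.639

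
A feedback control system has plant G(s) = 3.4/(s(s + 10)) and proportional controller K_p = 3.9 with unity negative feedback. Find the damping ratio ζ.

ζ = 1.37

The closed-loop denominator is s(s+10) + 3.9·3.4 = s² + 10s + 13.26.
Matching s² + 2ζω_n s + ω_n²: ω_n = √13.26 = 3.641 rad/s and 2ζω_n = 10, so ζ = 10/(2·3.641) = 1.37.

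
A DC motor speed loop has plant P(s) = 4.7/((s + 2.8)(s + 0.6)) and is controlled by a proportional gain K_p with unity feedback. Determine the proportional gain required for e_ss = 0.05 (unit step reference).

Steady-state error for a unit step on this type-0 loop is 1/(1 + K_p·P(0)).
P(0) = 2.798. Require 1/(1 + K_p·2.798) = 0.05, so 1 + 2.798·K_p = 20.
K_p = (20 − 1)/2.798 = 6.79.

K_p = 6.79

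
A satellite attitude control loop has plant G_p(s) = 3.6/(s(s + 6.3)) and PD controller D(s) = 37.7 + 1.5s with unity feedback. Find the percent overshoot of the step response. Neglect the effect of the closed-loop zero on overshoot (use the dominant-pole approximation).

Forward path: (37.7 + 1.5s)·3.6/(s(s+6.3)). The closed-loop characteristic equation is s² + (6.3 + 3.6·1.5)s + 3.6·37.7 = 0.
That is s² + 11.7s + 135.7 = 0, so ω_n = 11.65 rad/s and ζ = 11.7/(2·11.65) = 0.5022.
%OS = 100·exp(−πζ/√(1−ζ²)) = 16.1%.

16.1%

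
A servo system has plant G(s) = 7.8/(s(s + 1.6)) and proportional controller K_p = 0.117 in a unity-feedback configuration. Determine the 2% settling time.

T_s ≈ 5 s

Closed-loop characteristic equation: s² + 1.6s + 0.9126 = 0, so ω_n = 0.9553 rad/s and ζ = 1.6/(2·0.9553) = 0.8374.
2% settling time T_s ≈ 4/(ζω_n) = 4/0.8 = 5 s.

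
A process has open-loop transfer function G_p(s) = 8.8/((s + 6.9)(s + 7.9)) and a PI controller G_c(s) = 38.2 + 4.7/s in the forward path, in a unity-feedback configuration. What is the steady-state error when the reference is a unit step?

The open loop G_c(s)G_p(s) has a pole at the origin (type 1), so the static position error constant is infinite and e_ss = 1/(1+∞) = 0.

0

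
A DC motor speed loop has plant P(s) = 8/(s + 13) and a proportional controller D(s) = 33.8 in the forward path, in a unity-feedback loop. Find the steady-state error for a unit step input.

The loop is type 0. Static position error constant K_pos = D(0)·P(0) = 33.8·0.6154 = 20.8.
Steady-state error to a unit step: e_ss = 1/(1+K_pos) = 1/21.8 = 0.0459.

0.0459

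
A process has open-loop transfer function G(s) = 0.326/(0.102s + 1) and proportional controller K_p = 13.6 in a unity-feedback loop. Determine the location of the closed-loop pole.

s = -53.27

Closed loop: T(s) = K_p·G/(1+K_p·G) = 4.434/(0.102s + 1 + 4.434), with pole at s = −(1 + 4.434)/0.102 = −53.27.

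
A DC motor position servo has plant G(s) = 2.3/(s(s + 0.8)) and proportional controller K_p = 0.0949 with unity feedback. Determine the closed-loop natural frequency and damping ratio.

With unity feedback the closed-loop characteristic equation is s² + 0.8s + 0.0949·2.3 = s² + 0.8s + 0.2183 = 0.
Matching s² + 2ζω_n s + ω_n²: ω_n = √0.2183 = 0.4672 rad/s and 2ζω_n = 0.8, so ζ = 0.8/(2·0.4672) = 0.856.

ω_n = 0.467 rad/s, ζ = 0.856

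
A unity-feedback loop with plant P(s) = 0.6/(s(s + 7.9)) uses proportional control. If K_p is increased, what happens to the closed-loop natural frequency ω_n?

increase

ω_n = √(0.6·K_p), which grows with K_p.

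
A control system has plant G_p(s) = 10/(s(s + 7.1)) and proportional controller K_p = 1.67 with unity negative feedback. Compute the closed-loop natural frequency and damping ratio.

ω_n = 4.09 rad/s, ζ = 0.869

The closed-loop denominator is s(s+7.1) + 1.67·10 = s² + 7.1s + 16.7.
Matching s² + 2ζω_n s + ω_n²: ω_n = √16.7 = 4.087 rad/s and 2ζω_n = 7.1, so ζ = 7.1/(2·4.087) = 0.869.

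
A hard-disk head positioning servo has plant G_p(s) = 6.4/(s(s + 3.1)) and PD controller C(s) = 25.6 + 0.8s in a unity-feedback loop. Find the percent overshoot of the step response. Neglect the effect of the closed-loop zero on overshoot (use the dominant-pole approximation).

34.5%

Forward path: (25.6 + 0.8s)·6.4/(s(s+3.1)). The closed-loop characteristic equation is s² + (3.1 + 6.4·0.8)s + 6.4·25.6 = 0.
That is s² + 8.22s + 163.8 = 0, so ω_n = 12.8 rad/s and ζ = 8.22/(2·12.8) = 0.3211.
%OS = 100·exp(−πζ/√(1−ζ²)) = 34.5%.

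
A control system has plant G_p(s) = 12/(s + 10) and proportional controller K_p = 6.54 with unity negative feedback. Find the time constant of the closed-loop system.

τ = 0.0113 s

Closed-loop transfer function: T(s) = K_p·G_p(s)/(1 + K_p·G_p(s)) = 78.48/(s + 10 + 78.48) = 78.48/(s + 88.48).
Time constant τ = 1/88.48 = 0.0113 s.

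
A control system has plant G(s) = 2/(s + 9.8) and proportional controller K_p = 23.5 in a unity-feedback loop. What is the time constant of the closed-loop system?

Closed-loop transfer function: T(s) = K_p·G(s)/(1 + K_p·G(s)) = 47/(s + 9.8 + 47) = 47/(s + 56.8).
Time constant τ = 1/56.8 = 0.0176 s.

τ = 0.0176 s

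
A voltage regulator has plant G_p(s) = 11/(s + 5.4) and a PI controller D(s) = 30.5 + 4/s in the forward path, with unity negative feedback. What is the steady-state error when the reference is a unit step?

0

The open loop D(s)G_p(s) has a pole at the origin (type 1), so the static position error constant is infinite and e_ss = 1/(1+∞) = 0.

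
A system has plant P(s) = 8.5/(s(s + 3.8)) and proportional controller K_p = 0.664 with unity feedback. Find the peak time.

From 1 + K_pP(s) = 0: s² + 3.8s + 5.644 = 0 ⇒ ω_n = 2.376, ζ = 0.7998.
Damped frequency ω_d = ω_n√(1−ζ²) = 1.426 rad/s, so peak time T_p = π/ω_d = 2.2 s.

T_p = 2.2 s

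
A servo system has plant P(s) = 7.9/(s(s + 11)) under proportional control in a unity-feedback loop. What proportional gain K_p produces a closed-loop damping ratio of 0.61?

K_p = 10.3

Closed-loop characteristic equation: s² + 11s + K_p·7.9 = 0.
So ω_n = √(7.9K_p) and 2ζω_n = 11, giving ζ = 11/(2√(7.9K_p)).
Setting ζ = 0.61: √(7.9K_p) = 11/(2·0.61) = 9.016, so K_p = 81.3/7.9 = 10.3.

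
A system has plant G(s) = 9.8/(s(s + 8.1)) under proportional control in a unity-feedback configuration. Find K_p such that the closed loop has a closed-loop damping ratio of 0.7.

K_p = 3.42

Closed-loop characteristic equation: s² + 8.1s + K_p·9.8 = 0.
So ω_n = √(9.8K_p) and 2ζω_n = 8.1, giving ζ = 8.1/(2√(9.8K_p)).
Setting ζ = 0.7: √(9.8K_p) = 8.1/(2·0.7) = 5.786, so K_p = 33.47/9.8 = 3.42.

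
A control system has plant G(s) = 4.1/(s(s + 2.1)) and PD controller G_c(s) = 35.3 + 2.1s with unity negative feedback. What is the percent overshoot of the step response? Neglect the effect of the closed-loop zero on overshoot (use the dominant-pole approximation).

21%

Forward path: (35.3 + 2.1s)·4.1/(s(s+2.1)). The closed-loop characteristic equation is s² + (2.1 + 4.1·2.1)s + 4.1·35.3 = 0.
That is s² + 10.71s + 144.7 = 0, so ω_n = 12.03 rad/s and ζ = 10.71/(2·12.03) = 0.4451.
%OS = 100·exp(−πζ/√(1−ζ²)) = 21%.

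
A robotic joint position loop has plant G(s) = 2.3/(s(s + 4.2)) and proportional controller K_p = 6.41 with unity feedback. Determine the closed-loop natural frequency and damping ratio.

With unity feedback the closed-loop characteristic equation is s² + 4.2s + 6.41·2.3 = s² + 4.2s + 14.74 = 0.
Matching s² + 2ζω_n s + ω_n²: ω_n = √14.74 = 3.84 rad/s and 2ζω_n = 4.2, so ζ = 4.2/(2·3.84) = 0.547.

ω_n = 3.84 rad/s, ζ = 0.547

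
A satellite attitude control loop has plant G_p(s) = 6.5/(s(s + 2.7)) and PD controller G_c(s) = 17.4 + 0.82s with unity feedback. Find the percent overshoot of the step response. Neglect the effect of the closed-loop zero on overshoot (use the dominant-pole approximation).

Forward path: (17.4 + 0.82s)·6.5/(s(s+2.7)). The closed-loop characteristic equation is s² + (2.7 + 6.5·0.82)s + 6.5·17.4 = 0.
That is s² + 8.03s + 113.1 = 0, so ω_n = 10.63 rad/s and ζ = 8.03/(2·10.63) = 0.3775.
%OS = 100·exp(−πζ/√(1−ζ²)) = 27.8%.

27.8%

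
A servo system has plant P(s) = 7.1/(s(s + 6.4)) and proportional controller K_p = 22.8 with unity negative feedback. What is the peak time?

T_p = 0.255 s

The closed-loop denominator s² + 6.4s + 161.9 gives ω_n = √161.9 = 12.72 and ζ = 6.4/(2ω_n) = 0.2515.
Damped frequency ω_d = ω_n√(1−ζ²) = 12.31 rad/s, so peak time T_p = π/ω_d = 0.255 s.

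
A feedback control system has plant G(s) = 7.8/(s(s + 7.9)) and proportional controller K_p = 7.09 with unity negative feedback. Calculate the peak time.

T_p = 0.499 s

Closed-loop characteristic equation: s² + 7.9s + 55.3 = 0, so ω_n = 7.437 rad/s and ζ = 7.9/(2·7.437) = 0.5312.
Damped frequency ω_d = ω_n√(1−ζ²) = 6.301 rad/s, so peak time T_p = π/ω_d = 0.499 s.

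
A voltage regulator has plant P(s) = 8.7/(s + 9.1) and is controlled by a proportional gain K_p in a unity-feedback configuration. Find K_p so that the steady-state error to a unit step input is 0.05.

Steady-state error for a unit step on this type-0 loop is 1/(1 + K_p·P(0)).
P(0) = 0.956. Require 1/(1 + K_p·0.956) = 0.05, so 1 + 0.956·K_p = 20.
K_p = (20 − 1)/0.956 = 19.9.

K_p = 19.9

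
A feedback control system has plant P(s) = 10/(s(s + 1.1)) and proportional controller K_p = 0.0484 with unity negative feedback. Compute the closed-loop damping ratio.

ζ = 0.791

The closed-loop denominator is s(s+1.1) + 0.0484·10 = s² + 1.1s + 0.484.
Matching s² + 2ζω_n s + ω_n²: ω_n = √0.484 = 0.6957 rad/s and 2ζω_n = 1.1, so ζ = 1.1/(2·0.6957) = 0.791.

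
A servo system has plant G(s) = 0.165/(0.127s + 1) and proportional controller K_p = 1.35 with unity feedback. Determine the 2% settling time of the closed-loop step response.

T_s ≈ 0.415 s

Closed loop: T(s) = K_p·G/(1+K_p·G) = 0.2228/(0.127s + 1 + 0.2228), with pole at s = −(1 + 0.2228)/0.127 = −9.628.
τ = 1/9.628 = 0.1039 s, so 2% settling time ≈ 4τ = 0.415 s.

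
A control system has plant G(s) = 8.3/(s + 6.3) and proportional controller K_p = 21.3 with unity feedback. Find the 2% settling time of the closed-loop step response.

T_s ≈ 0.0218 s

Closed-loop transfer function: T(s) = K_p·G(s)/(1 + K_p·G(s)) = 176.8/(s + 6.3 + 176.8) = 176.8/(s + 183.1).
Time constant τ = 1/183.1 = 0.005462 s, so the 2% settling time is about 4τ = 0.0218 s.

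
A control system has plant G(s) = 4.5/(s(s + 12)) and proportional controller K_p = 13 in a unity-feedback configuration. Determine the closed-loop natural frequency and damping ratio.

With unity feedback the closed-loop characteristic equation is s² + 12s + 13·4.5 = s² + 12s + 58.5 = 0.
So ω_n² = 58.5 ⇒ ω_n = 7.649 rad/s, and ζ = 12/(2ω_n) = 0.784.

ω_n = 7.65 rad/s, ζ = 0.784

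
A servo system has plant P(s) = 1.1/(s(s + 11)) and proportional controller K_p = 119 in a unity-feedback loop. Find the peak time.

From 1 + K_pP(s) = 0: s² + 11s + 130.9 = 0 ⇒ ω_n = 11.44, ζ = 0.4807.
Damped frequency ω_d = ω_n√(1−ζ²) = 10.03 rad/s, so peak time T_p = π/ω_d = 0.313 s.

T_p = 0.313 s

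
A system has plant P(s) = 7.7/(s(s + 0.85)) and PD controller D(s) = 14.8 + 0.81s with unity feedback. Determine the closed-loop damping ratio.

Forward path: (14.8 + 0.81s)·7.7/(s(s+0.85)). The closed-loop characteristic equation is s² + (0.85 + 7.7·0.81)s + 7.7·14.8 = 0.
That is s² + 7.087s + 114 = 0, so ω_n = 10.68 rad/s and ζ = 7.087/(2·10.68) = 0.3319.

ζ = 0.332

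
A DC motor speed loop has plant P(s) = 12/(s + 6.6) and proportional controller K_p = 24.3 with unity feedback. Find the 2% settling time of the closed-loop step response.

Closed-loop transfer function: T(s) = K_p·P(s)/(1 + K_p·P(s)) = 291.6/(s + 6.6 + 291.6) = 291.6/(s + 298.2).
Time constant τ = 1/298.2 = 0.003353 s, so the 2% settling time is about 4τ = 0.0134 s.

T_s ≈ 0.0134 s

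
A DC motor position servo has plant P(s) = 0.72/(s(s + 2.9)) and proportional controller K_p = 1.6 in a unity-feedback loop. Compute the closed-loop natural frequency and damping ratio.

1 + K_p·P(s) = 0 gives s² + 2.9s + 1.152 = 0.
So ω_n² = 1.152 ⇒ ω_n = 1.073 rad/s, and ζ = 2.9/(2ω_n) = 1.35.

ω_n = 1.07 rad/s, ζ = 1.35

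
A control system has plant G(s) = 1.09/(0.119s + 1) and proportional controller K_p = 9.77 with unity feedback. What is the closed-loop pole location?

s = -97.89

Closed loop: T(s) = K_p·G/(1+K_p·G) = 10.65/(0.119s + 1 + 10.65), with pole at s = −(1 + 10.65)/0.119 = −97.89.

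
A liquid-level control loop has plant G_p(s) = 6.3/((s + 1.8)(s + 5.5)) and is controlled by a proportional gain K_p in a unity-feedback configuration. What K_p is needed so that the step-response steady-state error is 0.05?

K_p = 29.9

The loop is type 0, so e_ss(step) = 1/(1 + K_pos) with K_pos = K_p·G_p(0).
G_p(0) = 0.6364. Require 1/(1 + K_p·0.6364) = 0.05, so 1 + 0.6364·K_p = 20.
K_p = (20 − 1)/0.6364 = 29.9.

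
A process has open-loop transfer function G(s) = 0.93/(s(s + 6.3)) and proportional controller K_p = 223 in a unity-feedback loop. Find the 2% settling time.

T_s ≈ 1.27 s

The closed-loop denominator s² + 6.3s + 207.4 gives ω_n = √207.4 = 14.4 and ζ = 6.3/(2ω_n) = 0.2187.
2% settling time T_s ≈ 4/(ζω_n) = 4/3.15 = 1.27 s.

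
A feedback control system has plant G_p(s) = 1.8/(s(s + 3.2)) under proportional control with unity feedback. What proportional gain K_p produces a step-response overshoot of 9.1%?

From %OS = 100·exp(−πζ/√(1−ζ²)) = 9.1%, ζ = −ln(0.091)/√(π²+ln²(0.091)) = 0.6066.
Characteristic equation s² + 3.2s + 1.8K_p = 0 gives ζ = 3.2/(2√(1.8K_p)).
Setting ζ = 0.6066: √(1.8K_p) = 3.2/(2·0.6066) = 2.638, so K_p = 6.958/1.8 = 3.87.

K_p = 3.87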